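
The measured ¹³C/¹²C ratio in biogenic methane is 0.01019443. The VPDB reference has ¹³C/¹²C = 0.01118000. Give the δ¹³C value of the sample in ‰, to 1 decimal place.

-88.2‰

δ¹³C = (R_sample / R_standard − 1) × 1000
R_sample / R_standard = 0.01019443 / 0.01118000 = 0.911845
δ¹³C = (0.911845 − 1) × 1000 = -88.15‰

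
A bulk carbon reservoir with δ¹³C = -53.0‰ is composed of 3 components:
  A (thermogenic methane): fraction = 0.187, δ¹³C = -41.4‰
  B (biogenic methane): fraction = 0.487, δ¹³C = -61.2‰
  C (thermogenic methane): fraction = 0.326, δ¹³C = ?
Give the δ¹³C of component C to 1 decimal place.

-47.4‰

Isotope mass balance: δ_bulk = Σ fᵢ·δᵢ.
-53.0 = 0.187×(-41.4) + 0.487×(-61.2) + 0.326×δ_C
0.326·δ_C = -53.0 − (-37.546) = -15.454
δ_C = -15.454 / 0.326 = -47.40‰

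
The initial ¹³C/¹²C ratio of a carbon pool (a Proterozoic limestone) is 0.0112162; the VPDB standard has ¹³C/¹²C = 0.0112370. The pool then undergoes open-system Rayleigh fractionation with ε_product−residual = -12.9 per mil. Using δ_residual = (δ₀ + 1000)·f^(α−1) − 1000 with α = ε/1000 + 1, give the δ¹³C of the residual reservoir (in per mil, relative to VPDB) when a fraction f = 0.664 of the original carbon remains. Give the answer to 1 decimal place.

3.4 per mil

δ₀ = (0.0112162/0.0112370 − 1)×1000 = (0.998149 − 1)×1000 = -1.851 per mil
α − 1 = ε/1000 = -0.0129
f^(α−1) = 0.664^(-0.0129) = 1.005296
δ_res = (-1.851 + 1000) × 1.005296 − 1000 = 1003.435 − 1000 = 3.44 per mil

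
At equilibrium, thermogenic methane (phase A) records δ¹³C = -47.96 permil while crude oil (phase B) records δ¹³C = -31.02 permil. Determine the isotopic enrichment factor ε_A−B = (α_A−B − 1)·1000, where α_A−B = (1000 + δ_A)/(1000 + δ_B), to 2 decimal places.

α_A−B = (1000 + -47.96) / (1000 + -31.02) = 952.04 / 968.98 = 0.982518
ε_A−B = (0.982518 − 1) × 1000 = -17.482 permil
(The approximation ε ≈ δ_A − δ_B would give -16.94 permil.)

-17.48 permil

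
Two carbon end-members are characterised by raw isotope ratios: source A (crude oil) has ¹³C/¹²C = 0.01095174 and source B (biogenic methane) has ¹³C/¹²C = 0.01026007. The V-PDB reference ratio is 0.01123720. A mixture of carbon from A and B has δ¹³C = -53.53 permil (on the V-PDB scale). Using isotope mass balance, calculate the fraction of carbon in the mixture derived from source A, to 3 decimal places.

0.543

δ_A = (0.01095174/0.01123720 − 1)×1000 = (0.974597 − 1)×1000 = -25.403 permil
δ_B = (0.01026007/0.01123720 − 1)×1000 = (0.913045 − 1)×1000 = -86.955 permil
f_A = (δ_mix − δ_B)/(δ_A − δ_B) = (-53.53 − (-86.955))/(-25.403 − (-86.955))
f_A = 33.425 / 61.552 = 0.5430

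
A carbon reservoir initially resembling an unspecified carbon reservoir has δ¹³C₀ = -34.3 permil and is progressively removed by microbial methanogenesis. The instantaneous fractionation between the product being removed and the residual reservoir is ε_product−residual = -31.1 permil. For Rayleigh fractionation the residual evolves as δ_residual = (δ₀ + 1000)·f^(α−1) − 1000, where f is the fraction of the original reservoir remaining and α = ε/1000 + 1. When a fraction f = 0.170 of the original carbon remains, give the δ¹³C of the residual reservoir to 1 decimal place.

20.4 permil

Rayleigh residual: δ_res = (δ₀ + 1000)·f^(α−1) − 1000
α = ε/1000 + 1 = 0.96890, so α − 1 = -0.03110
f^(α−1) = 0.170^(-0.03110) = 1.056655
δ_res = (-34.3 + 1000) × 1.056655 − 1000 = 1020.411 − 1000 = 20.41 permil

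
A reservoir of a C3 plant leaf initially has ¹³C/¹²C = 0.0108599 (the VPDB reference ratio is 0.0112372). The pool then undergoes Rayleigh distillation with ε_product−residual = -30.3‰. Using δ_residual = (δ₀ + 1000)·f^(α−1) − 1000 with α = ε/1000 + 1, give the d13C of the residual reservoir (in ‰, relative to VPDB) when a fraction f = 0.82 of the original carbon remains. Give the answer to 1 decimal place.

δ₀ = (0.0108599/0.0112372 − 1)×1000 = (0.966424 − 1)×1000 = -33.576‰
α − 1 = ε/1000 = -0.0303
f^(α−1) = 0.82^(-0.0303) = 1.006031
δ_res = (-33.576 + 1000) × 1.006031 − 1000 = 972.253 − 1000 = -27.75‰

-27.7‰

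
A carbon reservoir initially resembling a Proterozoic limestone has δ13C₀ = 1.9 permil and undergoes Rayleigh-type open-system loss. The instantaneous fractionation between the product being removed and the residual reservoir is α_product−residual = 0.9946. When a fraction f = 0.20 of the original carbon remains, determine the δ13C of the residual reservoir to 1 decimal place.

Rayleigh residual: δ_res = (δ₀ + 1000)·f^(α−1) − 1000
α − 1 = -0.00540
f^(α−1) = 0.20^(-0.00540) = 1.008729
δ_res = (1.9 + 1000) × 1.008729 − 1000 = 1010.645 − 1000 = 10.65 permil

10.6 permil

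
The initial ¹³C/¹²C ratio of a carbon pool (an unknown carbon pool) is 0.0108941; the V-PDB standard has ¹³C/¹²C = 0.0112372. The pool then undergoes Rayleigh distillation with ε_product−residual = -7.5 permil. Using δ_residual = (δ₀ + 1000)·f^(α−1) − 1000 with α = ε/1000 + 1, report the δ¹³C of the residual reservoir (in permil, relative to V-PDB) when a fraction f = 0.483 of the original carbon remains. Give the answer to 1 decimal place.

-25.2 permil

δ₀ = (0.0108941/0.0112372 − 1)×1000 = (0.969467 − 1)×1000 = -30.533 permil
α − 1 = ε/1000 = -0.0075
f^(α−1) = 0.483^(-0.0075) = 1.005473
δ_res = (-30.533 + 1000) × 1.005473 − 1000 = 974.773 − 1000 = -25.23 permil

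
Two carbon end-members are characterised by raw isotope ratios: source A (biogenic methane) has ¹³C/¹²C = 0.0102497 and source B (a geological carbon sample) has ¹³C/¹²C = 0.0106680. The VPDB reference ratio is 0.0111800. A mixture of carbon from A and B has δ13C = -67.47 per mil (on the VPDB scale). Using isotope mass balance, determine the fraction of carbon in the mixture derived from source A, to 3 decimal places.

0.579

δ_A = (0.0102497/0.0111800 − 1)×1000 = (0.916789 − 1)×1000 = -83.211 per mil
δ_B = (0.0106680/0.0111800 − 1)×1000 = (0.954204 − 1)×1000 = -45.796 per mil
f_A = (δ_mix − δ_B)/(δ_A − δ_B) = (-67.47 − (-45.796))/(-83.211 − (-45.796))
f_A = -21.674 / -37.415 = 0.5793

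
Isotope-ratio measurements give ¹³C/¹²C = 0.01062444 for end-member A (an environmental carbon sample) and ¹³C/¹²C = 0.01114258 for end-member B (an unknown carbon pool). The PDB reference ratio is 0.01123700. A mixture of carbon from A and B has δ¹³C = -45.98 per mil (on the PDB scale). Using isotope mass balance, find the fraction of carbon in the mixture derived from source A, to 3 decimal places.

0.815

δ_A = (0.01062444/0.01123700 − 1)×1000 = (0.945487 − 1)×1000 = -54.513 per mil
δ_B = (0.01114258/0.01123700 − 1)×1000 = (0.991597 − 1)×1000 = -8.403 per mil
f_A = (δ_mix − δ_B)/(δ_A − δ_B) = (-45.98 − (-8.403))/(-54.513 − (-8.403))
f_A = -37.577 / -46.110 = 0.8149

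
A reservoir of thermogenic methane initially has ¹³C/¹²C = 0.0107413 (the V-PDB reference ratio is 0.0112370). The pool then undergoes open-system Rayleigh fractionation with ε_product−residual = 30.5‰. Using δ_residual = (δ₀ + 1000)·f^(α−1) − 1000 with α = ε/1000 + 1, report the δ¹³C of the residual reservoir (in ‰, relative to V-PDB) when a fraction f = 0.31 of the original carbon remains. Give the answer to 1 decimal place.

-77.7‰

δ₀ = (0.0107413/0.0112370 − 1)×1000 = (0.955887 − 1)×1000 = -44.113‰
α − 1 = ε/1000 = 0.0305
f^(α−1) = 0.31^(0.0305) = 0.964909
δ_res = (-44.113 + 1000) × 0.964909 − 1000 = 922.344 − 1000 = -77.66‰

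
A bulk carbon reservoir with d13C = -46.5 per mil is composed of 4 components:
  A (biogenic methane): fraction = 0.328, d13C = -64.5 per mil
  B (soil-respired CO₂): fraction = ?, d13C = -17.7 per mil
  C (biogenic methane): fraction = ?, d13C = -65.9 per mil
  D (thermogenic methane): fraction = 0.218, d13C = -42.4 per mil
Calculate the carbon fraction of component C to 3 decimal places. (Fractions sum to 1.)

0.167

Let f_C and f_B be the unknown fractions; fractions sum to 1 so f_C + f_B = 0.454.
Mass balance: Σ fᵢ·δᵢ = δ_bulk ⇒ f_C·(-65.9) + f_B·(-17.7) = -46.5 − (-30.399) = -16.101
Substitute f_B = 0.454 − f_C:
f_C·(-65.9 − -17.7) = -16.101 − 0.454×(-17.7) = -8.065
f_C = -8.065 / -48.2 = 0.1673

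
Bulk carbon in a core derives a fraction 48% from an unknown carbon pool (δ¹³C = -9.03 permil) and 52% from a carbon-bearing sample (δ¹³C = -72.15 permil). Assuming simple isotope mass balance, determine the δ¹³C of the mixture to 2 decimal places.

δ_mix = f_A·δ_A + f_B·δ_B
δ_mix = 0.48 × (-9.03) + 0.52 × (-72.15)
δ_mix = -4.334 + -37.518 = -41.852 permil

-41.85 permil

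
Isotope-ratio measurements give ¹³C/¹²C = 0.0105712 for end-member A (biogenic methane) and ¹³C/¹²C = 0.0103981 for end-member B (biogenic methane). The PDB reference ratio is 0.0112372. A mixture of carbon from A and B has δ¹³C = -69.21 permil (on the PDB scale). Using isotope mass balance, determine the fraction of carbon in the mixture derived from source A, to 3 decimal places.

0.355

δ_A = (0.0105712/0.0112372 − 1)×1000 = (0.940733 − 1)×1000 = -59.267 permil
δ_B = (0.0103981/0.0112372 − 1)×1000 = (0.925328 − 1)×1000 = -74.672 permil
f_A = (δ_mix − δ_B)/(δ_A − δ_B) = (-69.21 − (-74.672))/(-59.267 − (-74.672))
f_A = 5.462 / 15.404 = 0.3546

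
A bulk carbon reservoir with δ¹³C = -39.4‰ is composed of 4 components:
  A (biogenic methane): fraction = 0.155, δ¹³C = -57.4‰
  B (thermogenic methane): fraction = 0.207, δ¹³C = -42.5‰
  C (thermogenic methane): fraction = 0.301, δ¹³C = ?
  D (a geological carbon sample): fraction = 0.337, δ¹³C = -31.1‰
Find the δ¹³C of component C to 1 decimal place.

-37.3‰

Isotope mass balance: δ_bulk = Σ fᵢ·δᵢ.
-39.4 = 0.155×(-57.4) + 0.207×(-42.5) + 0.301×δ_C + 0.337×(-31.1)
0.301·δ_C = -39.4 − (-28.175) = -11.225
δ_C = -11.225 / 0.301 = -37.29‰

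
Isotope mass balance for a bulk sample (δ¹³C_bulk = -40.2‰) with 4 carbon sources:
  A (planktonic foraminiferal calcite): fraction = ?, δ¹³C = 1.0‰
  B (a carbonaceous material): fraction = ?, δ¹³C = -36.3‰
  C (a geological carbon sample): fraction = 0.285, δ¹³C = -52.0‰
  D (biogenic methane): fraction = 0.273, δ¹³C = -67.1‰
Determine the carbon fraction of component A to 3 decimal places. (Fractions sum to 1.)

0.241

Let f_A and f_B be the unknown fractions; fractions sum to 1 so f_A + f_B = 0.442.
Mass balance: Σ fᵢ·δᵢ = δ_bulk ⇒ f_A·(1.0) + f_B·(-36.3) = -40.2 − (-33.138) = -7.062
Substitute f_B = 0.442 − f_A:
f_A·(1.0 − -36.3) = -7.062 − 0.442×(-36.3) = 8.983
f_A = 8.983 / 37.3 = 0.2408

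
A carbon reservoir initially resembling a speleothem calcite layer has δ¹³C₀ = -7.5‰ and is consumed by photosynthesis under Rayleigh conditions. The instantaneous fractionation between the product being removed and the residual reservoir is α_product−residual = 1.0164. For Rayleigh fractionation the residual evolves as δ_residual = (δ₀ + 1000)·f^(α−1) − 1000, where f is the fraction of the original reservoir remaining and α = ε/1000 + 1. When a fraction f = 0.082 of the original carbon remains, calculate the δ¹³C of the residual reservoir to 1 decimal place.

Rayleigh residual: δ_res = (δ₀ + 1000)·f^(α−1) − 1000
α − 1 = 0.01640
f^(α−1) = 0.082^(0.01640) = 0.959813
δ_res = (-7.5 + 1000) × 0.959813 − 1000 = 952.614 − 1000 = -47.39‰

-47.4‰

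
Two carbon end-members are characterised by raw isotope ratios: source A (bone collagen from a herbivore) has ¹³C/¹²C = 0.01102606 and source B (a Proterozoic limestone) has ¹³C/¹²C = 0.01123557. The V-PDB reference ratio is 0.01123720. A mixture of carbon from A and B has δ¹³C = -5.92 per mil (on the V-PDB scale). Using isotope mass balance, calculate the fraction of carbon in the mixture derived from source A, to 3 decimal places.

δ_A = (0.01102606/0.01123720 − 1)×1000 = (0.981211 − 1)×1000 = -18.789 per mil
δ_B = (0.01123557/0.01123720 − 1)×1000 = (0.999855 − 1)×1000 = -0.145 per mil
f_A = (δ_mix − δ_B)/(δ_A − δ_B) = (-5.92 − (-0.145))/(-18.789 − (-0.145))
f_A = -5.775 / -18.644 = 0.3097

0.310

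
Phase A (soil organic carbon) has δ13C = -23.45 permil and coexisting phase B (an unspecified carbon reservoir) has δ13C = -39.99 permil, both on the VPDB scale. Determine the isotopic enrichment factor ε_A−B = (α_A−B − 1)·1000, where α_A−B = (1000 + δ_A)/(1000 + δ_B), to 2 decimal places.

17.23 permil

α_A−B = (1000 + -23.45) / (1000 + -39.99) = 976.55 / 960.01 = 1.017229
ε_A−B = (1.017229 − 1) × 1000 = 17.229 permil
(The approximation ε ≈ δ_A − δ_B would give 16.54 permil.)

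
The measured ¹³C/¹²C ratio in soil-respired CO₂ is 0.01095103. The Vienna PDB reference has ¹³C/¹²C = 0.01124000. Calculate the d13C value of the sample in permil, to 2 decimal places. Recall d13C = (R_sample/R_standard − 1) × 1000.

d13C = (R_sample / R_standard − 1) × 1000
R_sample / R_standard = 0.01095103 / 0.01124000 = 0.974291
d13C = (0.974291 − 1) × 1000 = -25.709 permil

-25.71 permil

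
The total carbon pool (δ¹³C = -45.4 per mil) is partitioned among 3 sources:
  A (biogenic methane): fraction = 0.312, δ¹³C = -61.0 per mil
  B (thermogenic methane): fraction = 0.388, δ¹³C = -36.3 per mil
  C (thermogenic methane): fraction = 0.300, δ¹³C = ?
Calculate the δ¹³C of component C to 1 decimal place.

-40.9 per mil

Isotope mass balance: δ_bulk = Σ fᵢ·δᵢ.
-45.4 = 0.312×(-61.0) + 0.388×(-36.3) + 0.300×δ_C
0.300·δ_C = -45.4 − (-33.116) = -12.284
δ_C = -12.284 / 0.300 = -40.95 per mil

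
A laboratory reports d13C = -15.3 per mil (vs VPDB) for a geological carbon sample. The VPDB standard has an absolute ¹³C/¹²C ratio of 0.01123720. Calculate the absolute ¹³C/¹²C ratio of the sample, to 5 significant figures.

0.011065

R_sample = R_standard × (d13C/1000 + 1)
R_sample = 0.01123720 × (-15.3/1000 + 1) = 0.01123720 × 0.984700
R_sample = 0.0110653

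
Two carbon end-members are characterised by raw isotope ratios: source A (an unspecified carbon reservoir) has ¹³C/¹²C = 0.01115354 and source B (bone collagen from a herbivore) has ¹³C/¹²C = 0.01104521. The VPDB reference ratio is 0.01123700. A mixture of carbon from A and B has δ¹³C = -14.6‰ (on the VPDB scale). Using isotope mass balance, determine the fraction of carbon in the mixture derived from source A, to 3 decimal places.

δ_A = (0.01115354/0.01123700 − 1)×1000 = (0.992573 − 1)×1000 = -7.427‰
δ_B = (0.01104521/0.01123700 − 1)×1000 = (0.982932 − 1)×1000 = -17.068‰
f_A = (δ_mix − δ_B)/(δ_A − δ_B) = (-14.6 − (-17.068))/(-7.427 − (-17.068))
f_A = 2.468 / 9.640 = 0.2560

0.256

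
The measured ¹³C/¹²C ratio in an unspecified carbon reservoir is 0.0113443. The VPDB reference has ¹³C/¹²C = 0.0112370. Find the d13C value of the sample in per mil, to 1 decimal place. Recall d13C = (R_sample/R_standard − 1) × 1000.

d13C = (R_sample / R_standard − 1) × 1000
R_sample / R_standard = 0.0113443 / 0.0112370 = 1.009549
d13C = (1.009549 − 1) × 1000 = 9.55 per mil

9.5 per mil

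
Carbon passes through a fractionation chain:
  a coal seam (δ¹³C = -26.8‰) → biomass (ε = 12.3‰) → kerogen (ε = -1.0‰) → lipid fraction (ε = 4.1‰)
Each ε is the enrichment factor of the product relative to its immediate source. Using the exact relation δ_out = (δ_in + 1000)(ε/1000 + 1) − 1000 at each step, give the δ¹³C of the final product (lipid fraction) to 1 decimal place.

-11.8‰

step 1: δ = (-26.80 + 1000)·(12.3/1000 + 1) − 1000 = -14.83‰
step 2: δ = (-14.83 + 1000)·(-1.0/1000 + 1) − 1000 = -15.81‰
step 3: δ = (-15.81 + 1000)·(4.1/1000 + 1) − 1000 = -11.78‰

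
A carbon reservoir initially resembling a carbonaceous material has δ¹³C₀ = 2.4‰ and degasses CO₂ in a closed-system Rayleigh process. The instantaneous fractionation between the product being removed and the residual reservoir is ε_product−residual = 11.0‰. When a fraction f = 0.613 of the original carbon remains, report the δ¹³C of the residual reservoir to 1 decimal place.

-3.0‰

Rayleigh residual: δ_res = (δ₀ + 1000)·f^(α−1) − 1000
α = ε/1000 + 1 = 1.01100, so α − 1 = 0.01100
f^(α−1) = 0.613^(0.01100) = 0.994631
δ_res = (2.4 + 1000) × 0.994631 − 1000 = 997.018 − 1000 = -2.98‰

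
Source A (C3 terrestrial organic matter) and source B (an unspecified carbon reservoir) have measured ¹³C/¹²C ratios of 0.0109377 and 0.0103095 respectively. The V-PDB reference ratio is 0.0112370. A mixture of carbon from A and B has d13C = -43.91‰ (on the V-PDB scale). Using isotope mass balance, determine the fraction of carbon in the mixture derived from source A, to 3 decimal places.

0.691

δ_A = (0.0109377/0.0112370 − 1)×1000 = (0.973365 − 1)×1000 = -26.635‰
δ_B = (0.0103095/0.0112370 − 1)×1000 = (0.917460 − 1)×1000 = -82.540‰
f_A = (δ_mix − δ_B)/(δ_A − δ_B) = (-43.91 − (-82.540))/(-26.635 − (-82.540))
f_A = 38.630 / 55.905 = 0.6910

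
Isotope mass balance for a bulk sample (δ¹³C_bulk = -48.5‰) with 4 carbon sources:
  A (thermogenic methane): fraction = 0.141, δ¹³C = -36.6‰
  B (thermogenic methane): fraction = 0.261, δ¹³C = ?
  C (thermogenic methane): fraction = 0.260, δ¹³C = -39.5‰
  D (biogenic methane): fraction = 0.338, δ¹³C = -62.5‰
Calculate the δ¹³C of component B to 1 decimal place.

-45.8‰

Isotope mass balance: δ_bulk = Σ fᵢ·δᵢ.
-48.5 = 0.141×(-36.6) + 0.261×δ_B + 0.260×(-39.5) + 0.338×(-62.5)
0.261·δ_B = -48.5 − (-36.556) = -11.944
δ_B = -11.944 / 0.261 = -45.76‰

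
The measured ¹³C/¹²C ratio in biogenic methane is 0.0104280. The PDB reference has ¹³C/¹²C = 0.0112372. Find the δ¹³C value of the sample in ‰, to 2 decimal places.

-72.01‰

δ¹³C = (R_sample / R_standard − 1) × 1000
R_sample / R_standard = 0.0104280 / 0.0112372 = 0.927989
δ¹³C = (0.927989 − 1) × 1000 = -72.011‰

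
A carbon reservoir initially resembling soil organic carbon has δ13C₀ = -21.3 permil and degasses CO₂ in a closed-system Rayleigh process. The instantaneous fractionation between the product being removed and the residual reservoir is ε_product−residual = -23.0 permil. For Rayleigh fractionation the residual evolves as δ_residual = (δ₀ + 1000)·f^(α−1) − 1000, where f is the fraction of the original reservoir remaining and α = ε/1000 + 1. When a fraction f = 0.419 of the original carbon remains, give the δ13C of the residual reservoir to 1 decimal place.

Rayleigh residual: δ_res = (δ₀ + 1000)·f^(α−1) − 1000
α = ε/1000 + 1 = 0.97700, so α − 1 = -0.02300
f^(α−1) = 0.419^(-0.02300) = 1.020209
δ_res = (-21.3 + 1000) × 1.020209 − 1000 = 998.478 − 1000 = -1.52 permil

-1.5 permil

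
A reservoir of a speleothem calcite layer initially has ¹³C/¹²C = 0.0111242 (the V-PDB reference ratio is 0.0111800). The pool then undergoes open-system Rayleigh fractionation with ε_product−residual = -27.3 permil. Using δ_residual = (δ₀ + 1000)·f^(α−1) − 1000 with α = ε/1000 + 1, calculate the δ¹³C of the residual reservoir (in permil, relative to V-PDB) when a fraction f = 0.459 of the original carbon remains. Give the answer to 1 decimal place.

δ₀ = (0.0111242/0.0111800 − 1)×1000 = (0.995009 − 1)×1000 = -4.991 permil
α − 1 = ε/1000 = -0.0273
f^(α−1) = 0.459^(-0.0273) = 1.021486
δ_res = (-4.991 + 1000) × 1.021486 − 1000 = 1016.388 − 1000 = 16.39 permil

16.4 permil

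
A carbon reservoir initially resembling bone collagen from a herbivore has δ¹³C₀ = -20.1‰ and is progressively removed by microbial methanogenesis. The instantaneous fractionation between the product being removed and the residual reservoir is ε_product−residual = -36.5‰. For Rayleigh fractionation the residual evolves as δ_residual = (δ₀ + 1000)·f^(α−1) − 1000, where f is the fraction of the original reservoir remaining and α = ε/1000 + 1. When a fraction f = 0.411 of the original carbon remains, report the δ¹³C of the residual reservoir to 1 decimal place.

Rayleigh residual: δ_res = (δ₀ + 1000)·f^(α−1) − 1000
α = ε/1000 + 1 = 0.96350, so α − 1 = -0.03650
f^(α−1) = 0.411^(-0.03650) = 1.032987
δ_res = (-20.1 + 1000) × 1.032987 − 1000 = 1012.224 − 1000 = 12.22‰

12.2‰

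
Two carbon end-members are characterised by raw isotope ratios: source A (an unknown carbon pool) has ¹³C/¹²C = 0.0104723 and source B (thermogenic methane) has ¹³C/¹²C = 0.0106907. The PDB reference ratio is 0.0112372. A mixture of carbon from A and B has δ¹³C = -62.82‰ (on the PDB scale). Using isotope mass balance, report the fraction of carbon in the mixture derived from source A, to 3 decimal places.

0.730

δ_A = (0.0104723/0.0112372 − 1)×1000 = (0.931931 − 1)×1000 = -68.069‰
δ_B = (0.0106907/0.0112372 − 1)×1000 = (0.951367 − 1)×1000 = -48.633‰
f_A = (δ_mix − δ_B)/(δ_A − δ_B) = (-62.82 − (-48.633))/(-68.069 − (-48.633))
f_A = -14.187 / -19.435 = 0.7299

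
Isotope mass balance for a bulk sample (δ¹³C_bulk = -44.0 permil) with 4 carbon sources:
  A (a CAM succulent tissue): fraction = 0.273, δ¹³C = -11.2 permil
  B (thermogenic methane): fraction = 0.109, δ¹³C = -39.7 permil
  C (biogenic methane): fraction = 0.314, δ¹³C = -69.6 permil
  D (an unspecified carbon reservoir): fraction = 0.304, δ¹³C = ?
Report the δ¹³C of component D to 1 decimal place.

-48.6 permil

Isotope mass balance: δ_bulk = Σ fᵢ·δᵢ.
-44.0 = 0.273×(-11.2) + 0.109×(-39.7) + 0.314×(-69.6) + 0.304×δ_D
0.304·δ_D = -44.0 − (-29.239) = -14.761
δ_D = -14.761 / 0.304 = -48.55 permil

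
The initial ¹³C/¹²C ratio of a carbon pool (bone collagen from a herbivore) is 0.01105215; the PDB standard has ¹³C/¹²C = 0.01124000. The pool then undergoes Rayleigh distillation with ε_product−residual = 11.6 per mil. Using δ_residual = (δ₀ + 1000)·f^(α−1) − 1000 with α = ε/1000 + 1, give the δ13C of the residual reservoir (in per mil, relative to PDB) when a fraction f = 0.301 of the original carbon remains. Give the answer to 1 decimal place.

-30.3 per mil

δ₀ = (0.01105215/0.01124000 − 1)×1000 = (0.983287 − 1)×1000 = -16.713 per mil
α − 1 = ε/1000 = 0.0116
f^(α−1) = 0.301^(0.0116) = 0.986169
δ_res = (-16.713 + 1000) × 0.986169 − 1000 = 969.688 − 1000 = -30.31 per mil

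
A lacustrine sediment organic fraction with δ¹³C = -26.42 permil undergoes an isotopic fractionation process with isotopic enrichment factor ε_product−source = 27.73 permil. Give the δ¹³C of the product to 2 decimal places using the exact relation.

0.58 permil

To first order, δ_product ≈ δ_source + ε = 1.31 permil.
Exactly, δ_product = (δ_source + 1000)·(ε/1000 + 1) − 1000.
δ_product = (-26.42 + 1000) × (27.73/1000 + 1) − 1000
δ_product = 0.577 permil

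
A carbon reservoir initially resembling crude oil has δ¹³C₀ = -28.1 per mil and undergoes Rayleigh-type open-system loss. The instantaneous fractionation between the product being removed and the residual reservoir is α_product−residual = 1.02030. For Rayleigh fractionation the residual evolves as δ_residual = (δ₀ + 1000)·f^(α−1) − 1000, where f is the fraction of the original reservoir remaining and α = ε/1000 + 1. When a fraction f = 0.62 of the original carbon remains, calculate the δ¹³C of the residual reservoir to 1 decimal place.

-37.5 per mil

Rayleigh residual: δ_res = (δ₀ + 1000)·f^(α−1) − 1000
α − 1 = 0.02030
f^(α−1) = 0.62^(0.02030) = 0.990343
δ_res = (-28.1 + 1000) × 0.990343 − 1000 = 962.514 − 1000 = -37.49 per mil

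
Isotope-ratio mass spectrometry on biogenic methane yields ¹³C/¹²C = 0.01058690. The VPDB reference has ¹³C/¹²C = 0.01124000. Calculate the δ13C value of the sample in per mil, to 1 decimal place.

δ13C = (R_sample / R_standard − 1) × 1000
R_sample / R_standard = 0.01058690 / 0.01124000 = 0.941895
δ13C = (0.941895 − 1) × 1000 = -58.10 per mil

-58.1 per mil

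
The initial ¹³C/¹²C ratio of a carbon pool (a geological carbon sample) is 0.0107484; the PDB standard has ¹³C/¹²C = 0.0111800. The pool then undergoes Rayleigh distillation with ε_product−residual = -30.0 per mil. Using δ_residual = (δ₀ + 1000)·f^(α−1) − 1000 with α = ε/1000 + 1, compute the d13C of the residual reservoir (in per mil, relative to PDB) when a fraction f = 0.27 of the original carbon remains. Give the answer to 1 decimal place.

-0.1 per mil

δ₀ = (0.0107484/0.0111800 − 1)×1000 = (0.961395 − 1)×1000 = -38.605 per mil
α − 1 = ε/1000 = -0.0300
f^(α−1) = 0.27^(-0.0300) = 1.040062
δ_res = (-38.605 + 1000) × 1.040062 − 1000 = 999.910 − 1000 = -0.09 per mil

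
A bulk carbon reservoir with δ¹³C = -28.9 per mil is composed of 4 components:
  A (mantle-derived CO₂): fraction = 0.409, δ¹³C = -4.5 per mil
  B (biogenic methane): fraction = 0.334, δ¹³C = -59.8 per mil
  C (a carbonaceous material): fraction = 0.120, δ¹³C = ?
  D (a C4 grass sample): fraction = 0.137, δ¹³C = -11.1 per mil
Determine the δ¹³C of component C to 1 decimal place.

Isotope mass balance: δ_bulk = Σ fᵢ·δᵢ.
-28.9 = 0.409×(-4.5) + 0.334×(-59.8) + 0.120×δ_C + 0.137×(-11.1)
0.120·δ_C = -28.9 − (-23.334) = -5.566
δ_C = -5.566 / 0.120 = -46.38 per mil

-46.4 per mil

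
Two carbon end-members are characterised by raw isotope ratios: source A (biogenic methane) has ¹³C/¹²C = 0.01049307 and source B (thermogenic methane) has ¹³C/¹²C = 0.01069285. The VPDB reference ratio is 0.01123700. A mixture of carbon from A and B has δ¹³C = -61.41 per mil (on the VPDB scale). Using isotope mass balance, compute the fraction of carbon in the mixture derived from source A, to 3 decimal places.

δ_A = (0.01049307/0.01123700 − 1)×1000 = (0.933796 − 1)×1000 = -66.204 per mil
δ_B = (0.01069285/0.01123700 − 1)×1000 = (0.951575 − 1)×1000 = -48.425 per mil
f_A = (δ_mix − δ_B)/(δ_A − δ_B) = (-61.41 − (-48.425))/(-66.204 − (-48.425))
f_A = -12.985 / -17.779 = 0.7304

0.730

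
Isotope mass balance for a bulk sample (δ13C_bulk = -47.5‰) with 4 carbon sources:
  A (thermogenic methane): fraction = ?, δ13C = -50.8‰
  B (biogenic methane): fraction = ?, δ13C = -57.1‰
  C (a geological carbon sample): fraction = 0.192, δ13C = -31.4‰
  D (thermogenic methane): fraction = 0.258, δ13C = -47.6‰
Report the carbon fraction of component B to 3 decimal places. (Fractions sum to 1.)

Let f_B and f_A be the unknown fractions; fractions sum to 1 so f_B + f_A = 0.550.
Mass balance: Σ fᵢ·δᵢ = δ_bulk ⇒ f_B·(-57.1) + f_A·(-50.8) = -47.5 − (-18.310) = -29.190
Substitute f_A = 0.550 − f_B:
f_B·(-57.1 − -50.8) = -29.190 − 0.550×(-50.8) = -1.250
f_B = -1.250 / -6.3 = 0.1985

0.198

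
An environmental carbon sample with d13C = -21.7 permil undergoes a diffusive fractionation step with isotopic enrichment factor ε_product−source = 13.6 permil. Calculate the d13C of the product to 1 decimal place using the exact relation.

-8.4 permil

To first order, δ_product ≈ δ_source + ε = -8.1 permil.
Exactly, δ_product = (δ_source + 1000)·(ε/1000 + 1) − 1000.
δ_product = (-21.7 + 1000) × (13.6/1000 + 1) − 1000
δ_product = -8.40 permil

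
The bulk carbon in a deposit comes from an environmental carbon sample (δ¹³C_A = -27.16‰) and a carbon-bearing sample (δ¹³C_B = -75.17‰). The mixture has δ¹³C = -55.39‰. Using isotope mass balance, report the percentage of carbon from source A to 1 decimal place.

41.2%

δ_mix = f_A·δ_A + (1 − f_A)·δ_B  ⇒  f_A = (δ_mix − δ_B)/(δ_A − δ_B)
f_A = (-55.39 − (-75.17)) / (-27.16 − (-75.17))
f_A = 19.78 / 48.01 = 0.4120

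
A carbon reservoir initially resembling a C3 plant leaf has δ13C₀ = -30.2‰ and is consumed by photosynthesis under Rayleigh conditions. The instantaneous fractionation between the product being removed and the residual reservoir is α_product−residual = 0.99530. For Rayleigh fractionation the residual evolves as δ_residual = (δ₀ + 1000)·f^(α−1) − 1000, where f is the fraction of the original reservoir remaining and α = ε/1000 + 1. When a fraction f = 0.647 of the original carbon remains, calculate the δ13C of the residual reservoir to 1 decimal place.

-28.2‰

Rayleigh residual: δ_res = (δ₀ + 1000)·f^(α−1) − 1000
α − 1 = -0.00470
f^(α−1) = 0.647^(-0.00470) = 1.002049
δ_res = (-30.2 + 1000) × 1.002049 − 1000 = 971.787 − 1000 = -28.21‰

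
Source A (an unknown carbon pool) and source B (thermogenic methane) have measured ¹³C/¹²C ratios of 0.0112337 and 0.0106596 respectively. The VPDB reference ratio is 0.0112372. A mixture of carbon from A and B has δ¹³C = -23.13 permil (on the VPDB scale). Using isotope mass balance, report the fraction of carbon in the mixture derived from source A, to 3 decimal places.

0.553

δ_A = (0.0112337/0.0112372 − 1)×1000 = (0.999689 − 1)×1000 = -0.311 permil
δ_B = (0.0106596/0.0112372 − 1)×1000 = (0.948599 − 1)×1000 = -51.401 permil
f_A = (δ_mix − δ_B)/(δ_A − δ_B) = (-23.13 − (-51.401))/(-0.311 − (-51.401))
f_A = 28.271 / 51.089 = 0.5534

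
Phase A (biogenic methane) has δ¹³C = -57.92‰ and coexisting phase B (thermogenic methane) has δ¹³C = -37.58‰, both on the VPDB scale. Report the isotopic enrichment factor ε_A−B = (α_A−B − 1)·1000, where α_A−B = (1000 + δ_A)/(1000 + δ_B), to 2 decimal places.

-21.13‰

α_A−B = (1000 + -57.92) / (1000 + -37.58) = 942.08 / 962.42 = 0.978866
ε_A−B = (0.978866 − 1) × 1000 = -21.134‰
(The approximation ε ≈ δ_A − δ_B would give -20.34‰.)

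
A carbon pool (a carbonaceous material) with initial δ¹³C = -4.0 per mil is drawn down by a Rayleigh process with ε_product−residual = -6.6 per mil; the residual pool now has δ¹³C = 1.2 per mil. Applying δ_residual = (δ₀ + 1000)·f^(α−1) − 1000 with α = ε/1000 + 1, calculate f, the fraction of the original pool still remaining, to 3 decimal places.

α − 1 = ε/1000 = -0.0066
(δ_res + 1000)/(δ₀ + 1000) = (1.2 + 1000)/(-4.0 + 1000) = 1001.2/996.0 = 1.005221
f = 1.005221^(1/-0.0066) = exp(ln(1.005221)/-0.0066) = exp(0.00521/-0.0066)
f = exp(-0.7890) = 0.4543

0.454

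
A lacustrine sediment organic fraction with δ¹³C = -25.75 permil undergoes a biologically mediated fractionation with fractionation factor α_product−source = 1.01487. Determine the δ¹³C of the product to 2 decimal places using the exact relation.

δ_product = (δ_source + 1000)·α − 1000
δ_product = (-25.75 + 1000) × 1.01487 − 1000
δ_product = 988.737 − 1000 = -11.263 permil

-11.26 permil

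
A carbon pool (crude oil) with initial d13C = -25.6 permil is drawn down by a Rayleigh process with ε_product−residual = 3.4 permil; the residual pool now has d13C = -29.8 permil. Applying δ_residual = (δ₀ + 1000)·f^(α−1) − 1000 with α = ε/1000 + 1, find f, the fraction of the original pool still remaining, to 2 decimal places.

α − 1 = ε/1000 = 0.0034
(δ_res + 1000)/(δ₀ + 1000) = (-29.8 + 1000)/(-25.6 + 1000) = 970.2/974.4 = 0.995690
f = 0.995690^(1/0.0034) = exp(ln(0.995690)/0.0034) = exp(-0.00432/0.0034)
f = exp(-1.2705) = 0.2807

0.28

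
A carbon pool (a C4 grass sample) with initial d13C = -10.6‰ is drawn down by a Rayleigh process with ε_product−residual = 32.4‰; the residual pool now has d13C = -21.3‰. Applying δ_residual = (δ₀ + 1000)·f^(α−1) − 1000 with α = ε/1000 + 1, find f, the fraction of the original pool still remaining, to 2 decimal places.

α − 1 = ε/1000 = 0.0324
(δ_res + 1000)/(δ₀ + 1000) = (-21.3 + 1000)/(-10.6 + 1000) = 978.7/989.4 = 0.989185
f = 0.989185^(1/0.0324) = exp(ln(0.989185)/0.0324) = exp(-0.01087/0.0324)
f = exp(-0.3356) = 0.7149

0.71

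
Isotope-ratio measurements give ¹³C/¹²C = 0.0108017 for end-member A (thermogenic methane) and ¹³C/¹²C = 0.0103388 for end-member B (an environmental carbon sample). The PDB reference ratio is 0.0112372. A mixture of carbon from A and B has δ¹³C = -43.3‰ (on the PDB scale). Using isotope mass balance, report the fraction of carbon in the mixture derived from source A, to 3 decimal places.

0.890

δ_A = (0.0108017/0.0112372 − 1)×1000 = (0.961245 − 1)×1000 = -38.755‰
δ_B = (0.0103388/0.0112372 − 1)×1000 = (0.920051 − 1)×1000 = -79.949‰
f_A = (δ_mix − δ_B)/(δ_A − δ_B) = (-43.3 − (-79.949))/(-38.755 − (-79.949))
f_A = 36.649 / 41.194 = 0.8897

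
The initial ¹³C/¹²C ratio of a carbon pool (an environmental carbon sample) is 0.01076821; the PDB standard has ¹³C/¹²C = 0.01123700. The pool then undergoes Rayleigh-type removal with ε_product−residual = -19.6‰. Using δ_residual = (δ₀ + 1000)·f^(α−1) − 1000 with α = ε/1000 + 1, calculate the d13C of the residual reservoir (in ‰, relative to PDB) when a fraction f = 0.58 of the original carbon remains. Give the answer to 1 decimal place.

-31.4‰

δ₀ = (0.01076821/0.01123700 − 1)×1000 = (0.958282 − 1)×1000 = -41.718‰
α − 1 = ε/1000 = -0.0196
f^(α−1) = 0.58^(-0.0196) = 1.010734
δ_res = (-41.718 + 1000) × 1.010734 − 1000 = 968.568 − 1000 = -31.43‰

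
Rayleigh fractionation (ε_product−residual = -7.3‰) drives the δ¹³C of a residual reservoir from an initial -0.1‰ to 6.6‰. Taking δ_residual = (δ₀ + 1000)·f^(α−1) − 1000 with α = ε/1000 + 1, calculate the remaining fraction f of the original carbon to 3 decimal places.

α − 1 = ε/1000 = -0.0073
(δ_res + 1000)/(δ₀ + 1000) = (6.6 + 1000)/(-0.1 + 1000) = 1006.6/999.9 = 1.006701
f = 1.006701^(1/-0.0073) = exp(ln(1.006701)/-0.0073) = exp(0.00668/-0.0073)
f = exp(-0.9148) = 0.4006

0.401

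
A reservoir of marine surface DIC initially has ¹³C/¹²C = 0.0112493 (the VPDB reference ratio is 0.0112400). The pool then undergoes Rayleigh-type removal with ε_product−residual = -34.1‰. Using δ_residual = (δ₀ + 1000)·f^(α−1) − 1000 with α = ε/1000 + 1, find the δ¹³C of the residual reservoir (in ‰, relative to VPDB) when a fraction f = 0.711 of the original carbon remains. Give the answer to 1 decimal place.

δ₀ = (0.0112493/0.0112400 − 1)×1000 = (1.000827 − 1)×1000 = 0.827‰
α − 1 = ε/1000 = -0.0341
f^(α−1) = 0.711^(-0.0341) = 1.011699
δ_res = (0.827 + 1000) × 1.011699 − 1000 = 1012.536 − 1000 = 12.54‰

12.5‰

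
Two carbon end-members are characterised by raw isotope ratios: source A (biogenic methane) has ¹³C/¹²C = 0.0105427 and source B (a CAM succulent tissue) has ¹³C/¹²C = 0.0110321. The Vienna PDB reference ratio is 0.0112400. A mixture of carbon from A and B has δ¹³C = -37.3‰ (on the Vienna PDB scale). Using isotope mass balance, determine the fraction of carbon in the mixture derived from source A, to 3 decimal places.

δ_A = (0.0105427/0.0112400 − 1)×1000 = (0.937963 − 1)×1000 = -62.037‰
δ_B = (0.0110321/0.0112400 − 1)×1000 = (0.981504 − 1)×1000 = -18.496‰
f_A = (δ_mix − δ_B)/(δ_A − δ_B) = (-37.3 − (-18.496))/(-62.037 − (-18.496))
f_A = -18.804 / -43.541 = 0.4319

0.432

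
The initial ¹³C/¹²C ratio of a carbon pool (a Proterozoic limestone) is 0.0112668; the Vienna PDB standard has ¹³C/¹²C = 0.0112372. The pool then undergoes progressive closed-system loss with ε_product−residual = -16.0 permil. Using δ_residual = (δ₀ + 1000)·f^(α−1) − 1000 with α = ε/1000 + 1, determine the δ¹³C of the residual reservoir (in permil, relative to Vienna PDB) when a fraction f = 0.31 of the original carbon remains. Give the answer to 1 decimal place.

δ₀ = (0.0112668/0.0112372 − 1)×1000 = (1.002634 − 1)×1000 = 2.634 permil
α − 1 = ε/1000 = -0.0160
f^(α−1) = 0.31^(-0.0160) = 1.018916
δ_res = (2.634 + 1000) × 1.018916 − 1000 = 1021.600 − 1000 = 21.60 permil

21.6 permil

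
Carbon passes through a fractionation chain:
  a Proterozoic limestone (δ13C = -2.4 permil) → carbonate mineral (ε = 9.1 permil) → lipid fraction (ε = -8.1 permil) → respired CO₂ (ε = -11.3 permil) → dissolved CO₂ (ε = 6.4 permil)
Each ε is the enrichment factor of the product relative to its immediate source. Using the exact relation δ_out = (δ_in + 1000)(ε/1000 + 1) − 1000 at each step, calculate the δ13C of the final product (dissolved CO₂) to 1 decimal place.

step 1: δ = (-2.40 + 1000)·(9.1/1000 + 1) − 1000 = 6.68 permil
step 2: δ = (6.68 + 1000)·(-8.1/1000 + 1) − 1000 = -1.48 permil
step 3: δ = (-1.48 + 1000)·(-11.3/1000 + 1) − 1000 = -12.76 permil
step 4: δ = (-12.76 + 1000)·(6.4/1000 + 1) − 1000 = -6.44 permil

-6.4 permil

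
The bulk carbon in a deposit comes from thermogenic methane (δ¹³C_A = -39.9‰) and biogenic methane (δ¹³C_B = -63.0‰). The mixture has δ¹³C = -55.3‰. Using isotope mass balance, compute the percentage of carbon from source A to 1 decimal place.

δ_mix = f_A·δ_A + (1 − f_A)·δ_B  ⇒  f_A = (δ_mix − δ_B)/(δ_A − δ_B)
f_A = (-55.3 − (-63.0)) / (-39.9 − (-63.0))
f_A = 7.7 / 23.1 = 0.3333

33.3%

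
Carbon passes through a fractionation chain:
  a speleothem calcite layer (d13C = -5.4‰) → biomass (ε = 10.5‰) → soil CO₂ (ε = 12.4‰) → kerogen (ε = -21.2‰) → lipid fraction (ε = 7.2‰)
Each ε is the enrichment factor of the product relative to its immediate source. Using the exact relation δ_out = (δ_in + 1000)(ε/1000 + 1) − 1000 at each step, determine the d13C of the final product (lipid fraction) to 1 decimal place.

3.1‰

step 1: δ = (-5.40 + 1000)·(10.5/1000 + 1) − 1000 = 5.04‰
step 2: δ = (5.04 + 1000)·(12.4/1000 + 1) − 1000 = 17.51‰
step 3: δ = (17.51 + 1000)·(-21.2/1000 + 1) − 1000 = -4.07‰
step 4: δ = (-4.07 + 1000)·(7.2/1000 + 1) − 1000 = 3.11‰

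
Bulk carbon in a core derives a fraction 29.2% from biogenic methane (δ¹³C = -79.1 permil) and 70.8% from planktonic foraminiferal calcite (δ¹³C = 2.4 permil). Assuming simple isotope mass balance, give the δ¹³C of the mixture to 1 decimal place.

δ_mix = f_A·δ_A + f_B·δ_B
δ_mix = 0.292 × (-79.1) + 0.708 × (2.4)
δ_mix = -23.10 + 1.70 = -21.40 permil

-21.4 permil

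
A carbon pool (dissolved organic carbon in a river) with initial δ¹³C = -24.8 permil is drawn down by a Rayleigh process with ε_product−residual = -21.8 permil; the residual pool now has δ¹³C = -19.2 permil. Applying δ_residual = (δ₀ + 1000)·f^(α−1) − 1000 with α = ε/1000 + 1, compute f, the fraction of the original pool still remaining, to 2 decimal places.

α − 1 = ε/1000 = -0.0218
(δ_res + 1000)/(δ₀ + 1000) = (-19.2 + 1000)/(-24.8 + 1000) = 980.8/975.2 = 1.005742
f = 1.005742^(1/-0.0218) = exp(ln(1.005742)/-0.0218) = exp(0.00573/-0.0218)
f = exp(-0.2627) = 0.7690

0.77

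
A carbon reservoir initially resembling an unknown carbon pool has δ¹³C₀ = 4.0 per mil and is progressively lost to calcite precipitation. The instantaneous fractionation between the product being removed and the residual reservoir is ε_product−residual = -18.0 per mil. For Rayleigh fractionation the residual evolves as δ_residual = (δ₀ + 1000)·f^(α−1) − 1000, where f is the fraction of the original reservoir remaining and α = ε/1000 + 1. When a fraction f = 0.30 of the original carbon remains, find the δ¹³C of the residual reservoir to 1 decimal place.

Rayleigh residual: δ_res = (δ₀ + 1000)·f^(α−1) − 1000
α = ε/1000 + 1 = 0.98200, so α − 1 = -0.01800
f^(α−1) = 0.30^(-0.01800) = 1.021908
δ_res = (4.0 + 1000) × 1.021908 − 1000 = 1025.996 − 1000 = 26.00 per mil

26.0 per mil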